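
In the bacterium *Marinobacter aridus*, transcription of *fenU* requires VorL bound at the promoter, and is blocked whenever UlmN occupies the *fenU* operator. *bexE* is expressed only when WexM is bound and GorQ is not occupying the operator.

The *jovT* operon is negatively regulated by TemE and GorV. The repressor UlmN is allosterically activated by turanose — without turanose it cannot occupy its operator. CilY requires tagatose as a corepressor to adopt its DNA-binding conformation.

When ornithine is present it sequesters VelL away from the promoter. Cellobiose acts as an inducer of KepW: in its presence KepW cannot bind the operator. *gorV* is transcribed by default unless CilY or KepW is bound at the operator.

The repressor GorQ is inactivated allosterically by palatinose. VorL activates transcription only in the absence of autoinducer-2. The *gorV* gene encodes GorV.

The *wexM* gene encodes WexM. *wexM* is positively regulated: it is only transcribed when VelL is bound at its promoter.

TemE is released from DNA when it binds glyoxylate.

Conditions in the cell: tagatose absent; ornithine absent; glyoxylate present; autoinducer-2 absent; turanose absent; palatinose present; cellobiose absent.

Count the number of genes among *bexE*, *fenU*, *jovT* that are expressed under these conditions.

3

Palatinose is present, so GorQ is inactive.
Ornithine is absent, so VelL is active.
No repressor is bound and VelL is active, so *wexM* is transcribed.
So WexM is produced and active.
No repressor is bound and WexM is active, so *bexE* is transcribed.
→ *bexE* is ON.
Autoinducer-2 is absent, so VorL is active.
Turanose is absent, so UlmN is inactive.
No repressor is bound and VorL is active, so *fenU* is transcribed.
→ *fenU* is ON.
Glyoxylate is present, so TemE is inactive.
Tagatose is absent, so CilY is inactive.
Cellobiose is absent, so KepW is active.
With repressor KepW bound, *gorV* is not transcribed.
So GorV is not produced.
With no repressor bound, *jovT* is transcribed.
→ *jovT* is ON.
3 of the 3 genes are transcribed.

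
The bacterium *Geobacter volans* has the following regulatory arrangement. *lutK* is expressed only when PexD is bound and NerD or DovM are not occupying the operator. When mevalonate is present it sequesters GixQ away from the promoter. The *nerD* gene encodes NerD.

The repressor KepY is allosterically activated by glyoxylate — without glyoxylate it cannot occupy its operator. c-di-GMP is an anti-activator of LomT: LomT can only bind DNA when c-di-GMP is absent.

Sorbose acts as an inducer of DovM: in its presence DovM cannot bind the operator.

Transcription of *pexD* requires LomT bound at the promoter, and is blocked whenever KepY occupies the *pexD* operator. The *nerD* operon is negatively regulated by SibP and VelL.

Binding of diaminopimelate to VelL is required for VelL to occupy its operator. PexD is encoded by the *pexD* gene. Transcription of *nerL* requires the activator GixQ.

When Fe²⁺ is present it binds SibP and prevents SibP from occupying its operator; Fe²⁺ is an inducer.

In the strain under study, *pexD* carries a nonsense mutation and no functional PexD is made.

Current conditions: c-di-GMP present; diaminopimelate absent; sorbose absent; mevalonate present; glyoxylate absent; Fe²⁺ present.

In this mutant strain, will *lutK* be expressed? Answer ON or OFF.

PexD is non-functional in this strain, so it has no effect.
Fe²⁺ is present, so SibP is inactive.
Diaminopimelate is absent, so VelL is inactive.
With no repressor bound, *nerD* is transcribed.
So NerD is produced and active.
Sorbose is absent, so DovM is active.
With repressor NerD bound, *lutK* is not transcribed.

OFF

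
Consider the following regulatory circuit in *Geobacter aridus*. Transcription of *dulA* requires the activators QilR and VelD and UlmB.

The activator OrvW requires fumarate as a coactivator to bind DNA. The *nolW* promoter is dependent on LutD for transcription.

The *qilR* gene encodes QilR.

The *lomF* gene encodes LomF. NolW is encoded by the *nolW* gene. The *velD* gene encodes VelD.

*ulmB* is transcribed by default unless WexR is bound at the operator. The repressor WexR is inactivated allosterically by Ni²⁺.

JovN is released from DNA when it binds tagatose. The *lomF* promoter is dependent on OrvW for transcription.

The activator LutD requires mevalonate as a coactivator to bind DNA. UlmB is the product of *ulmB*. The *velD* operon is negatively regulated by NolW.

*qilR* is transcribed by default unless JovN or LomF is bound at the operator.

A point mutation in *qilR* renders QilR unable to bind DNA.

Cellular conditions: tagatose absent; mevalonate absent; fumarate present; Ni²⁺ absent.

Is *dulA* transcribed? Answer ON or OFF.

QilR is non-functional in this strain, so it has no effect.
Mevalonate is absent, so LutD is inactive.
Required activator LutD is absent, so *nolW* is not transcribed.
So NolW is not produced.
With no repressor bound, *velD* is transcribed.
So VelD is produced and active.
Ni²⁺ is absent, so WexR is active.
With repressor WexR bound, *ulmB* is not transcribed.
So UlmB is not produced.
Required activator QilR is absent, so *dulA* is not transcribed.

OFF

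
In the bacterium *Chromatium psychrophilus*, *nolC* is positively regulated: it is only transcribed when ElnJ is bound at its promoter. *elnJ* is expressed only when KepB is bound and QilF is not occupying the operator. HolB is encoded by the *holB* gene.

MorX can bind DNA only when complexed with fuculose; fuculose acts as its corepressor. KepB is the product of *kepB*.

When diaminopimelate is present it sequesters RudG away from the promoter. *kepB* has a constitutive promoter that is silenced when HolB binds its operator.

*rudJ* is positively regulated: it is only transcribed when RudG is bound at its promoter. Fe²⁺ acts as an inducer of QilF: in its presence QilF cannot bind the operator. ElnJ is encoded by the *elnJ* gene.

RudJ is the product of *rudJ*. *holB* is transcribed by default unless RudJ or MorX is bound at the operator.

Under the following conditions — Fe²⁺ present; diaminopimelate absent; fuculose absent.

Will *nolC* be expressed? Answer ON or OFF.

Diaminopimelate is absent, so RudG is active.
No repressor is bound and RudG is active, so *rudJ* is transcribed.
So RudJ is produced and active.
Fuculose is absent, so MorX is inactive.
With repressor RudJ bound, *holB* is not transcribed.
So HolB is not produced.
With no repressor bound, *kepB* is transcribed.
So KepB is produced and active.
Fe²⁺ is present, so QilF is inactive.
No repressor is bound and KepB is active, so *elnJ* is transcribed.
So ElnJ is produced and active.
No repressor is bound and ElnJ is active, so *nolC* is transcribed.

ON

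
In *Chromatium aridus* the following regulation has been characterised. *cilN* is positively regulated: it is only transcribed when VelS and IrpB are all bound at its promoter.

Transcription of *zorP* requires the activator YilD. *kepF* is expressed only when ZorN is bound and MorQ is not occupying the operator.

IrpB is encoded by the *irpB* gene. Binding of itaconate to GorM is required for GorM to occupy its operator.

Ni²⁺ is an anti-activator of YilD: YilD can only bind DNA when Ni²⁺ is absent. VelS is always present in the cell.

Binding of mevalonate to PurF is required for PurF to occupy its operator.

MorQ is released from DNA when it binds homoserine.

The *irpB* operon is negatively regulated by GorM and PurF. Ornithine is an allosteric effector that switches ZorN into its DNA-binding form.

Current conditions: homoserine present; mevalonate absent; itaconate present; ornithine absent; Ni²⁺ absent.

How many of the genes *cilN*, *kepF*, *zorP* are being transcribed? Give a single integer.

VelS is produced constitutively and is active.
Itaconate is present, so GorM is active.
Mevalonate is absent, so PurF is inactive.
With repressor GorM bound, *irpB* is not transcribed.
So IrpB is not produced.
Required activator IrpB is absent, so *cilN* is not transcribed.
→ *cilN* is OFF.
Homoserine is present, so MorQ is inactive.
Ornithine is absent, so ZorN is inactive.
Required activator ZorN is absent, so *kepF* is not transcribed.
→ *kepF* is OFF.
Ni²⁺ is absent, so YilD is active.
No repressor is bound and YilD is active, so *zorP* is transcribed.
→ *zorP* is ON.
1 of the 3 genes is transcribed.

1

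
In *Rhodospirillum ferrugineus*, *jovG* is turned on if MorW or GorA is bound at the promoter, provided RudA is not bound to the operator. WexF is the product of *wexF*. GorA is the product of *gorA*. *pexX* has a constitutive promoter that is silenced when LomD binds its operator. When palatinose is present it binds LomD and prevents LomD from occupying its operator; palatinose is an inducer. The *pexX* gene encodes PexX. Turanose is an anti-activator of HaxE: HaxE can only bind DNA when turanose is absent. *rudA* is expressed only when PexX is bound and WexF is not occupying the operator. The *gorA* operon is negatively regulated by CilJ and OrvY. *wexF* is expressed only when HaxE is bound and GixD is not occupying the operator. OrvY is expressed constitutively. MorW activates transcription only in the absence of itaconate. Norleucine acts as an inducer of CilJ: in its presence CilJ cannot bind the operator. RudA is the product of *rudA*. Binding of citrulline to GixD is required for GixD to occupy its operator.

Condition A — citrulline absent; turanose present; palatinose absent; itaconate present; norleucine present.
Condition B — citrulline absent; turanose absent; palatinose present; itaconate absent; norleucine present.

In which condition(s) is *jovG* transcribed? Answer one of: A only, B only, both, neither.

B only

Condition A:
Citrulline is absent, so GixD is inactive.
Turanose is present, so HaxE is inactive.
Required activator HaxE is absent, so *wexF* is not transcribed.
So WexF is not produced.
Palatinose is absent, so LomD is active.
With repressor LomD bound, *pexX* is not transcribed.
So PexX is not produced.
Required activator PexX is absent, so *rudA* is not transcribed.
So RudA is not produced.
Itaconate is present, so MorW is inactive.
Norleucine is present, so CilJ is inactive.
OrvY is produced constitutively and is active.
With repressor OrvY bound, *gorA* is not transcribed.
So GorA is not produced.
No activator is available at the *jovG* promoter, so *jovG* is not transcribed.
→ *jovG* is OFF in A.
Condition B:
Citrulline is absent, so GixD is inactive.
Turanose is absent, so HaxE is active.
No repressor is bound and HaxE is active, so *wexF* is transcribed.
So WexF is produced and active.
Palatinose is present, so LomD is inactive.
With no repressor bound, *pexX* is transcribed.
So PexX is produced and active.
With repressor WexF bound, *rudA* is not transcribed.
So RudA is not produced.
Itaconate is absent, so MorW is active.
Norleucine is present, so CilJ is inactive.
OrvY is produced constitutively and is active.
With repressor OrvY bound, *gorA* is not transcribed.
So GorA is not produced.
Activator MorW is present, so *jovG* is transcribed.
→ *jovG* is ON in B.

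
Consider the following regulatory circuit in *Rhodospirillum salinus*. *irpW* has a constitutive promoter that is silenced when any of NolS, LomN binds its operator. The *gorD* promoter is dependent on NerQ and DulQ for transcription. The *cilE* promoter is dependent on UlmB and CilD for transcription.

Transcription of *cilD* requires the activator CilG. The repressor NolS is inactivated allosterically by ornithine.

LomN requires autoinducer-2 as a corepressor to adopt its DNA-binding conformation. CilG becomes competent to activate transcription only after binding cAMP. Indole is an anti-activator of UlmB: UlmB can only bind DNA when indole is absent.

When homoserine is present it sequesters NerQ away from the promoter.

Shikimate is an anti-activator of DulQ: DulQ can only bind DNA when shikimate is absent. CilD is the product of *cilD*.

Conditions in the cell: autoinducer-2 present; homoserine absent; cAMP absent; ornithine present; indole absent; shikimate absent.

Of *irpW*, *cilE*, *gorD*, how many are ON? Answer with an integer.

1

Ornithine is present, so NolS is inactive.
Autoinducer-2 is present, so LomN is active.
With repressor LomN bound, *irpW* is not transcribed.
→ *irpW* is OFF.
Indole is absent, so UlmB is active.
cAMP is absent, so CilG is inactive.
Required activator CilG is absent, so *cilD* is not transcribed.
So CilD is not produced.
Required activator CilD is absent, so *cilE* is not transcribed.
→ *cilE* is OFF.
Homoserine is absent, so NerQ is active.
Shikimate is absent, so DulQ is active.
No repressor is bound and NerQ and DulQ are active, so *gorD* is transcribed.
→ *gorD* is ON.
1 of the 3 genes is transcribed.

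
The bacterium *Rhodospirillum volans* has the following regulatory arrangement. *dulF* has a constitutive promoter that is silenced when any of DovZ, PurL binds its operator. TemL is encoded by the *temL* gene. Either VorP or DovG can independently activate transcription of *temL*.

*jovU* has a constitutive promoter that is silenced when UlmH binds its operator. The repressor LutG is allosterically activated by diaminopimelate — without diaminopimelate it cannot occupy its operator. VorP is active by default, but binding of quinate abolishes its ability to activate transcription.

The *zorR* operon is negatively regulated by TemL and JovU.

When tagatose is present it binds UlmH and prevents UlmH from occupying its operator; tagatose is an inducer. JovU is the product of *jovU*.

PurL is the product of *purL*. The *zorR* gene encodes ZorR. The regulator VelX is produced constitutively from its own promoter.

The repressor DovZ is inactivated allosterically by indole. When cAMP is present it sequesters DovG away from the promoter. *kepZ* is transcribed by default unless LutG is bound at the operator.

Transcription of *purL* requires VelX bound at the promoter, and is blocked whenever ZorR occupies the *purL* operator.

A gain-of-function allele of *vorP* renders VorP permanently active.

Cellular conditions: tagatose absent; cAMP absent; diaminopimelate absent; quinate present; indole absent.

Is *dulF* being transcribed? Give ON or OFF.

Indole is absent, so DovZ is active.
VorP is constitutively active in this strain.
cAMP is absent, so DovG is active.
Activator VorP is present, so *temL* is transcribed.
So TemL is produced and active.
Tagatose is absent, so UlmH is active.
With repressor UlmH bound, *jovU* is not transcribed.
So JovU is not produced.
With repressor TemL bound, *zorR* is not transcribed.
So ZorR is not produced.
VelX is produced constitutively and is active.
No repressor is bound and VelX is active, so *purL* is transcribed.
So PurL is produced and active.
With repressor DovZ bound, *dulF* is not transcribed.

OFF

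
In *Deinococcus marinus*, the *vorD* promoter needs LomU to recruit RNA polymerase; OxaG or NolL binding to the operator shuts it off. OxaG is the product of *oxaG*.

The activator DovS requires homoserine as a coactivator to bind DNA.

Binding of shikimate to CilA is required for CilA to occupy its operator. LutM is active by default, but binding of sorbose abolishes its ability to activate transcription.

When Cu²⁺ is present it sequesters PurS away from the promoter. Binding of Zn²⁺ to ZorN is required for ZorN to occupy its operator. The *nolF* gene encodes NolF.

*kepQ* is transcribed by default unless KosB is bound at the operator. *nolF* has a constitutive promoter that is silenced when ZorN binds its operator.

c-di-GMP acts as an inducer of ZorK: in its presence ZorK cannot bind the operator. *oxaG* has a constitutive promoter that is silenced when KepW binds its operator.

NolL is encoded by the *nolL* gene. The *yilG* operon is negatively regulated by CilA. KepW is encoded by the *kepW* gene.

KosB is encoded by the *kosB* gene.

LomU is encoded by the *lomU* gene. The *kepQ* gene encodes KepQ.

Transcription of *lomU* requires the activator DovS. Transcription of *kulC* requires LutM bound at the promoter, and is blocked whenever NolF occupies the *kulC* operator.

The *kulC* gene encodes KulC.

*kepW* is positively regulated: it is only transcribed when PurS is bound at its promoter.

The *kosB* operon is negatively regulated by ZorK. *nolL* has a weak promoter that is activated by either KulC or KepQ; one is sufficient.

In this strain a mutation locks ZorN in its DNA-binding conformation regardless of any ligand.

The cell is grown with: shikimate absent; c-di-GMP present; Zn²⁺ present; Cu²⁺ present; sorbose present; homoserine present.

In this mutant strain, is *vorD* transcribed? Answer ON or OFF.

Cu²⁺ is present, so PurS is inactive.
Required activator PurS is absent, so *kepW* is not transcribed.
So KepW is not produced.
With no repressor bound, *oxaG* is transcribed.
So OxaG is produced and active.
ZorN is constitutively active in this strain.
With repressor ZorN bound, *nolF* is not transcribed.
So NolF is not produced.
Sorbose is present, so LutM is inactive.
Required activator LutM is absent, so *kulC* is not transcribed.
So KulC is not produced.
c-di-GMP is present, so ZorK is inactive.
With no repressor bound, *kosB* is transcribed.
So KosB is produced and active.
With repressor KosB bound, *kepQ* is not transcribed.
So KepQ is not produced.
No activator is available at the *nolL* promoter, so *nolL* is not transcribed.
So NolL is not produced.
Homoserine is present, so DovS is active.
No repressor is bound and DovS is active, so *lomU* is transcribed.
So LomU is produced and active.
With repressor OxaG bound, *vorD* is not transcribed.

OFF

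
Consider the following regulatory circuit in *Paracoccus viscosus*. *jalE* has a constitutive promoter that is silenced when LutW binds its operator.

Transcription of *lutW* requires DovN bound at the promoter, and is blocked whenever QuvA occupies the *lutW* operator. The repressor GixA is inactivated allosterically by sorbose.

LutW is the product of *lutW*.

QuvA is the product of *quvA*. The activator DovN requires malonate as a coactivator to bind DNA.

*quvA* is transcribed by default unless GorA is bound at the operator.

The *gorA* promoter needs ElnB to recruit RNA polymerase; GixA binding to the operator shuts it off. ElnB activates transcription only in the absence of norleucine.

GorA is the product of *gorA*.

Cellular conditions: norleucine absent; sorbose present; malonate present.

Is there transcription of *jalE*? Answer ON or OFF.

OFF

Sorbose is present, so GixA is inactive.
Norleucine is absent, so ElnB is active.
No repressor is bound and ElnB is active, so *gorA* is transcribed.
So GorA is produced and active.
With repressor GorA bound, *quvA* is not transcribed.
So QuvA is not produced.
Malonate is present, so DovN is active.
No repressor is bound and DovN is active, so *lutW* is transcribed.
So LutW is produced and active.
With repressor LutW bound, *jalE* is not transcribed.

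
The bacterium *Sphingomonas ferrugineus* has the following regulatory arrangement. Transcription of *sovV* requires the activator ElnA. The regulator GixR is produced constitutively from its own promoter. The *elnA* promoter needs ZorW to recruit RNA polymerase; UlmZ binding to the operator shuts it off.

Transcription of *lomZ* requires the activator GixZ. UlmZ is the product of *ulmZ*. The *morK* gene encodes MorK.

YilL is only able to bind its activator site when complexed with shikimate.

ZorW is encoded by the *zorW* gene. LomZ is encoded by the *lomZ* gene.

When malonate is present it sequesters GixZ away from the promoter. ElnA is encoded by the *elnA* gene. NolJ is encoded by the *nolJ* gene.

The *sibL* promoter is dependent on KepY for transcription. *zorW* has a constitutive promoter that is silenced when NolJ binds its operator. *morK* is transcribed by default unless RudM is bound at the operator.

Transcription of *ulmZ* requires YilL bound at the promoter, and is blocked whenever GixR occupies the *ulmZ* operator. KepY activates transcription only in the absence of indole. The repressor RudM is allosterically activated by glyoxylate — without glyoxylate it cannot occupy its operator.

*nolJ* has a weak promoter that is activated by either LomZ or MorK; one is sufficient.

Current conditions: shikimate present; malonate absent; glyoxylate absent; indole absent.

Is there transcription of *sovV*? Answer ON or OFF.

OFF

Malonate is absent, so GixZ is active.
No repressor is bound and GixZ is active, so *lomZ* is transcribed.
So LomZ is produced and active.
Glyoxylate is absent, so RudM is inactive.
With no repressor bound, *morK* is transcribed.
So MorK is produced and active.
Activator LomZ is present, so *nolJ* is transcribed.
So NolJ is produced and active.
With repressor NolJ bound, *zorW* is not transcribed.
So ZorW is not produced.
Shikimate is present, so YilL is active.
GixR is produced constitutively and is active.
With repressor GixR bound, *ulmZ* is not transcribed.
So UlmZ is not produced.
Required activator ZorW is absent, so *elnA* is not transcribed.
So ElnA is not produced.
Required activator ElnA is absent, so *sovV* is not transcribed.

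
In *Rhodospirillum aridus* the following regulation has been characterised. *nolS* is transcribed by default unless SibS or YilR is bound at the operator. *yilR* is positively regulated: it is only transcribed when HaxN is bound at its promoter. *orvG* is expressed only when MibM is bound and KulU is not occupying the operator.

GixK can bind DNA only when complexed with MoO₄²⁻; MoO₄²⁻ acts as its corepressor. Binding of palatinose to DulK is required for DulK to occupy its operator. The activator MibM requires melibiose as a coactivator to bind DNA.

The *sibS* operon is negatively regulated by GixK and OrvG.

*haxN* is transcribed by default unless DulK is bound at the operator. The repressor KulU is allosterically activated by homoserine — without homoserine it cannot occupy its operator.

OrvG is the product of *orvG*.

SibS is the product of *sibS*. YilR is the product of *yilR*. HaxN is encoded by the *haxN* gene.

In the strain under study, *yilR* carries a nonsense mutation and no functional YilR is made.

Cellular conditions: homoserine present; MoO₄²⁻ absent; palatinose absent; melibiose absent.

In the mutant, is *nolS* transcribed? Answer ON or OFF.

MoO₄²⁻ is absent, so GixK is inactive.
Homoserine is present, so KulU is active.
Melibiose is absent, so MibM is inactive.
With repressor KulU bound, *orvG* is not transcribed.
So OrvG is not produced.
With no repressor bound, *sibS* is transcribed.
So SibS is produced and active.
YilR is non-functional in this strain, so it has no effect.
With repressor SibS bound, *nolS* is not transcribed.

OFF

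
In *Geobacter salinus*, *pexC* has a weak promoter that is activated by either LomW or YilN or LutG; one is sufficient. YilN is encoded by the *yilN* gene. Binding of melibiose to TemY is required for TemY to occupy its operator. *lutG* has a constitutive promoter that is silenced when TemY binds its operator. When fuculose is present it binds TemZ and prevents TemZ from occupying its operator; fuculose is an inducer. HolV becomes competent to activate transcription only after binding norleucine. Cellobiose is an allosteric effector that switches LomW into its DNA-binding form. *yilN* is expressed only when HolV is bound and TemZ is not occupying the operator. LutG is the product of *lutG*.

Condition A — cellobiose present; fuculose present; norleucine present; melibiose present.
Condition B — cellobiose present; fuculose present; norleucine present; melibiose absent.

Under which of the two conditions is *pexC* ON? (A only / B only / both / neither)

both

Condition A:
Cellobiose is present, so LomW is active.
Fuculose is present, so TemZ is inactive.
Norleucine is present, so HolV is active.
No repressor is bound and HolV is active, so *yilN* is transcribed.
So YilN is produced and active.
Melibiose is present, so TemY is active.
With repressor TemY bound, *lutG* is not transcribed.
So LutG is not produced.
Activator LomW is present, so *pexC* is transcribed.
→ *pexC* is ON in A.
Condition B:
Cellobiose is present, so LomW is active.
Fuculose is present, so TemZ is inactive.
Norleucine is present, so HolV is active.
No repressor is bound and HolV is active, so *yilN* is transcribed.
So YilN is produced and active.
Melibiose is absent, so TemY is inactive.
With no repressor bound, *lutG* is transcribed.
So LutG is produced and active.
Activator LomW is present, so *pexC* is transcribed.
→ *pexC* is ON in B.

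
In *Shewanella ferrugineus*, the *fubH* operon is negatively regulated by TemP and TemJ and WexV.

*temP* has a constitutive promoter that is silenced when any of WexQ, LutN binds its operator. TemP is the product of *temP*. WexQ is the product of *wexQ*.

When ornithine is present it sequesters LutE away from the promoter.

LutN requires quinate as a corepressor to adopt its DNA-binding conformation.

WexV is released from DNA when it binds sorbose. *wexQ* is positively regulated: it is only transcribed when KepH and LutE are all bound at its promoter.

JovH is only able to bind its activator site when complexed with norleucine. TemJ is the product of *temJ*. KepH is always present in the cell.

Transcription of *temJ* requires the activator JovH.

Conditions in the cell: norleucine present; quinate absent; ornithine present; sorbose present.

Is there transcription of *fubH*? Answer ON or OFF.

KepH is produced constitutively and is active.
Ornithine is present, so LutE is inactive.
Required activator LutE is absent, so *wexQ* is not transcribed.
So WexQ is not produced.
Quinate is absent, so LutN is inactive.
With no repressor bound, *temP* is transcribed.
So TemP is produced and active.
Norleucine is present, so JovH is active.
No repressor is bound and JovH is active, so *temJ* is transcribed.
So TemJ is produced and active.
Sorbose is present, so WexV is inactive.
With repressor TemP bound, *fubH* is not transcribed.

OFF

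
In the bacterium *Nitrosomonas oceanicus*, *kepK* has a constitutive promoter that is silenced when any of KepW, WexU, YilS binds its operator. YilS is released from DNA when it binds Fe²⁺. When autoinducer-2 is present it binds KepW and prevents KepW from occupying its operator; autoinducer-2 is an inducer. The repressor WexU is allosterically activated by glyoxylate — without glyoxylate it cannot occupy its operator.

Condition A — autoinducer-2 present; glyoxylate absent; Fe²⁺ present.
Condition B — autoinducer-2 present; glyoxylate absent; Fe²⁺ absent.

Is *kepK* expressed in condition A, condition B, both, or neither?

Condition A:
Autoinducer-2 is present, so KepW is inactive.
Glyoxylate is absent, so WexU is inactive.
Fe²⁺ is present, so YilS is inactive.
With no repressor bound, *kepK* is transcribed.
→ *kepK* is ON in A.
Condition B:
Autoinducer-2 is present, so KepW is inactive.
Glyoxylate is absent, so WexU is inactive.
Fe²⁺ is absent, so YilS is active.
With repressor YilS bound, *kepK* is not transcribed.
→ *kepK* is OFF in B.

A only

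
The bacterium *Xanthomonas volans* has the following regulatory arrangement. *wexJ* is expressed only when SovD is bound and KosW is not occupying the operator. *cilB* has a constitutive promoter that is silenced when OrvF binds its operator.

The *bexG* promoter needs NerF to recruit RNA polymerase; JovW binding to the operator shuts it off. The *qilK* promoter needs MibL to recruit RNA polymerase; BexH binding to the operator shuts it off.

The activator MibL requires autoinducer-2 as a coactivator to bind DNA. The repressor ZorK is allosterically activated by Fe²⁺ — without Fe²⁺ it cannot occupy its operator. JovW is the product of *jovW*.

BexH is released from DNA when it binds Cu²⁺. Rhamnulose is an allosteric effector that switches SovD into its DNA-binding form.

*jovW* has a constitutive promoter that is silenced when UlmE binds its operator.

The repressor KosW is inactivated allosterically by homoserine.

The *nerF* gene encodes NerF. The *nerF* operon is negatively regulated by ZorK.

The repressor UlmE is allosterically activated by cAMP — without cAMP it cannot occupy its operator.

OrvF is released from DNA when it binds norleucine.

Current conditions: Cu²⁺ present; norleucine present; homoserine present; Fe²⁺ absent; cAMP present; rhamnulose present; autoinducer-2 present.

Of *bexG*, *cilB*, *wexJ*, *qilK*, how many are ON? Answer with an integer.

cAMP is present, so UlmE is active.
With repressor UlmE bound, *jovW* is not transcribed.
So JovW is not produced.
Fe²⁺ is absent, so ZorK is inactive.
With no repressor bound, *nerF* is transcribed.
So NerF is produced and active.
No repressor is bound and NerF is active, so *bexG* is transcribed.
→ *bexG* is ON.
Norleucine is present, so OrvF is inactive.
With no repressor bound, *cilB* is transcribed.
→ *cilB* is ON.
Rhamnulose is present, so SovD is active.
Homoserine is present, so KosW is inactive.
No repressor is bound and SovD is active, so *wexJ* is transcribed.
→ *wexJ* is ON.
Autoinducer-2 is present, so MibL is active.
Cu²⁺ is present, so BexH is inactive.
No repressor is bound and MibL is active, so *qilK* is transcribed.
→ *qilK* is ON.
4 of the 4 genes are transcribed.

4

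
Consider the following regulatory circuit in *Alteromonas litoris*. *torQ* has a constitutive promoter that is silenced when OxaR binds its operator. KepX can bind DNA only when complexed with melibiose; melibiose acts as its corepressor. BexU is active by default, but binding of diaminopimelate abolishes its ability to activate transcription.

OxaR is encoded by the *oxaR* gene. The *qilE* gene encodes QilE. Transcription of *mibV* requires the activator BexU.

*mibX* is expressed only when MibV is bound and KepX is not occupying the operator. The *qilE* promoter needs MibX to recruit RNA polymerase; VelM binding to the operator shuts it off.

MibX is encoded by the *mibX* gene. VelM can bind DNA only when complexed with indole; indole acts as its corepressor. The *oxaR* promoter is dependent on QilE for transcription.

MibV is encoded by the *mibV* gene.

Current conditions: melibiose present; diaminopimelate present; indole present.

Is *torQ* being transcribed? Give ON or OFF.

Diaminopimelate is present, so BexU is inactive.
Required activator BexU is absent, so *mibV* is not transcribed.
So MibV is not produced.
Melibiose is present, so KepX is active.
With repressor KepX bound, *mibX* is not transcribed.
So MibX is not produced.
Indole is present, so VelM is active.
With repressor VelM bound, *qilE* is not transcribed.
So QilE is not produced.
Required activator QilE is absent, so *oxaR* is not transcribed.
So OxaR is not produced.
With no repressor bound, *torQ* is transcribed.

ON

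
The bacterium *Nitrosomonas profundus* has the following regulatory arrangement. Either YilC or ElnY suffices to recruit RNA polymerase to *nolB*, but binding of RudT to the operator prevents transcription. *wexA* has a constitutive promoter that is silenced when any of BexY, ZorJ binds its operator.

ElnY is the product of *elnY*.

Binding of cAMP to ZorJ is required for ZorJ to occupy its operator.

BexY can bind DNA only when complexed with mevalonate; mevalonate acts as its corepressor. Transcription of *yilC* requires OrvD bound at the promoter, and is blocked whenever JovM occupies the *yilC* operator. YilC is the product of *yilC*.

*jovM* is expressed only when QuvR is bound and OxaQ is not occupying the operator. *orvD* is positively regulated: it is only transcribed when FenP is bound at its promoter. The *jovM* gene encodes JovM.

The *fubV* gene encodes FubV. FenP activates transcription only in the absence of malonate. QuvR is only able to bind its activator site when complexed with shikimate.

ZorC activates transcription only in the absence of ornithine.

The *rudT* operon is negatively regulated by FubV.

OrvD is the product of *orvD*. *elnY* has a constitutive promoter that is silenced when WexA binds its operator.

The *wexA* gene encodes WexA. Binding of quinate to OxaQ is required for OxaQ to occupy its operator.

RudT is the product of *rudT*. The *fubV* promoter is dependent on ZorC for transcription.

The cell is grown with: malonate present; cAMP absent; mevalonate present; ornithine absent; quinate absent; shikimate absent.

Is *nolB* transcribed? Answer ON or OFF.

Malonate is present, so FenP is inactive.
Required activator FenP is absent, so *orvD* is not transcribed.
So OrvD is not produced.
Shikimate is absent, so QuvR is inactive.
Quinate is absent, so OxaQ is inactive.
Required activator QuvR is absent, so *jovM* is not transcribed.
So JovM is not produced.
Required activator OrvD is absent, so *yilC* is not transcribed.
So YilC is not produced.
Mevalonate is present, so BexY is active.
cAMP is absent, so ZorJ is inactive.
With repressor BexY bound, *wexA* is not transcribed.
So WexA is not produced.
With no repressor bound, *elnY* is transcribed.
So ElnY is produced and active.
Ornithine is absent, so ZorC is active.
No repressor is bound and ZorC is active, so *fubV* is transcribed.
So FubV is produced and active.
With repressor FubV bound, *rudT* is not transcribed.
So RudT is not produced.
Activator ElnY is present, so *nolB* is transcribed.

ON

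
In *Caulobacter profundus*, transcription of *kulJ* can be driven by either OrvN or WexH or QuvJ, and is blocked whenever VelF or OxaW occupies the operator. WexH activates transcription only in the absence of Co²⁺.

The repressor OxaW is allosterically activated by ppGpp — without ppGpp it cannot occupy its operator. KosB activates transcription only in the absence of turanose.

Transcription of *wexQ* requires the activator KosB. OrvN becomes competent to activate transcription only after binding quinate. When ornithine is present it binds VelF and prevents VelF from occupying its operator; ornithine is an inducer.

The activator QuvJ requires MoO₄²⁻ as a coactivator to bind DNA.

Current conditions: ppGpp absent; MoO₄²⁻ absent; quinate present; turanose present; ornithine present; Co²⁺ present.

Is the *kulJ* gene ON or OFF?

Quinate is present, so OrvN is active.
Ornithine is present, so VelF is inactive.
Co²⁺ is present, so WexH is inactive.
ppGpp is absent, so OxaW is inactive.
MoO₄²⁻ is absent, so QuvJ is inactive.
Activator OrvN is present, so *kulJ* is transcribed.

ON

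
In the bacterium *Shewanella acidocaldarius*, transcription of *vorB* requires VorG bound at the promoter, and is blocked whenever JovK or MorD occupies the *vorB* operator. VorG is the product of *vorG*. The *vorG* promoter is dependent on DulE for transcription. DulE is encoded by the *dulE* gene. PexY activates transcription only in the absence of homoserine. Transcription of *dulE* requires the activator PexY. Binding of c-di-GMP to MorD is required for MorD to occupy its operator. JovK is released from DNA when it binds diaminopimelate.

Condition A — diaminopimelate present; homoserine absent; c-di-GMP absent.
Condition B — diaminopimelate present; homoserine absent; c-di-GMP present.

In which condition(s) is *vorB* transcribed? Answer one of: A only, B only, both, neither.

A only

Condition A:
Diaminopimelate is present, so JovK is inactive.
Homoserine is absent, so PexY is active.
No repressor is bound and PexY is active, so *dulE* is transcribed.
So DulE is produced and active.
No repressor is bound and DulE is active, so *vorG* is transcribed.
So VorG is produced and active.
c-di-GMP is absent, so MorD is inactive.
No repressor is bound and VorG is active, so *vorB* is transcribed.
→ *vorB* is ON in A.
Condition B:
Diaminopimelate is present, so JovK is inactive.
Homoserine is absent, so PexY is active.
No repressor is bound and PexY is active, so *dulE* is transcribed.
So DulE is produced and active.
No repressor is bound and DulE is active, so *vorG* is transcribed.
So VorG is produced and active.
c-di-GMP is present, so MorD is active.
With repressor MorD bound, *vorB* is not transcribed.
→ *vorB* is OFF in B.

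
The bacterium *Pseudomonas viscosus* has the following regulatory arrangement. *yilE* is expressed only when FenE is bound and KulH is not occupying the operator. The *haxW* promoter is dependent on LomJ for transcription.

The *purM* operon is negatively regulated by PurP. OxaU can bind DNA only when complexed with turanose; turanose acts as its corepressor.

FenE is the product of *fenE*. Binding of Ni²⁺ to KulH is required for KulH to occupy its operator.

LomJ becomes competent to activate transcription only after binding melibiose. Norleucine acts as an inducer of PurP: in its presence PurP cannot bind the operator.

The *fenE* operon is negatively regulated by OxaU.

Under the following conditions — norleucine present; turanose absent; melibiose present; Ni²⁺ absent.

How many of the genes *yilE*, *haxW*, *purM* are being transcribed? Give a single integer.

3

Ni²⁺ is absent, so KulH is inactive.
Turanose is absent, so OxaU is inactive.
With no repressor bound, *fenE* is transcribed.
So FenE is produced and active.
No repressor is bound and FenE is active, so *yilE* is transcribed.
→ *yilE* is ON.
Melibiose is present, so LomJ is active.
No repressor is bound and LomJ is active, so *haxW* is transcribed.
→ *haxW* is ON.
Norleucine is present, so PurP is inactive.
With no repressor bound, *purM* is transcribed.
→ *purM* is ON.
3 of the 3 genes are transcribed.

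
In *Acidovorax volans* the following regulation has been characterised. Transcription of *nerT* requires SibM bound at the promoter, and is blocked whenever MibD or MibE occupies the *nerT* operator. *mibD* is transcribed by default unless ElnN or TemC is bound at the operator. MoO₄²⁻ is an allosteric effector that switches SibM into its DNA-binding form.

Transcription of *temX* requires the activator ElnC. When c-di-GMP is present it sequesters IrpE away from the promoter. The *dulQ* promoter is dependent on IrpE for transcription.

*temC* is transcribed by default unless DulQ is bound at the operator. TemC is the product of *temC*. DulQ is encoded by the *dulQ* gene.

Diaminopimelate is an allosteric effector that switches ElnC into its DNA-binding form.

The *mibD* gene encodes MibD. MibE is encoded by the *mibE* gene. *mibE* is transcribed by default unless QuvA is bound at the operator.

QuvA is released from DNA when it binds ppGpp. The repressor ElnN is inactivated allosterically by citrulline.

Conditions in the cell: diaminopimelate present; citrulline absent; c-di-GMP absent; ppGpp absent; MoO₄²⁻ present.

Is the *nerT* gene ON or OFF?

Citrulline is absent, so ElnN is active.
c-di-GMP is absent, so IrpE is active.
No repressor is bound and IrpE is active, so *dulQ* is transcribed.
So DulQ is produced and active.
With repressor DulQ bound, *temC* is not transcribed.
So TemC is not produced.
With repressor ElnN bound, *mibD* is not transcribed.
So MibD is not produced.
ppGpp is absent, so QuvA is active.
With repressor QuvA bound, *mibE* is not transcribed.
So MibE is not produced.
MoO₄²⁻ is present, so SibM is active.
No repressor is bound and SibM is active, so *nerT* is transcribed.

ON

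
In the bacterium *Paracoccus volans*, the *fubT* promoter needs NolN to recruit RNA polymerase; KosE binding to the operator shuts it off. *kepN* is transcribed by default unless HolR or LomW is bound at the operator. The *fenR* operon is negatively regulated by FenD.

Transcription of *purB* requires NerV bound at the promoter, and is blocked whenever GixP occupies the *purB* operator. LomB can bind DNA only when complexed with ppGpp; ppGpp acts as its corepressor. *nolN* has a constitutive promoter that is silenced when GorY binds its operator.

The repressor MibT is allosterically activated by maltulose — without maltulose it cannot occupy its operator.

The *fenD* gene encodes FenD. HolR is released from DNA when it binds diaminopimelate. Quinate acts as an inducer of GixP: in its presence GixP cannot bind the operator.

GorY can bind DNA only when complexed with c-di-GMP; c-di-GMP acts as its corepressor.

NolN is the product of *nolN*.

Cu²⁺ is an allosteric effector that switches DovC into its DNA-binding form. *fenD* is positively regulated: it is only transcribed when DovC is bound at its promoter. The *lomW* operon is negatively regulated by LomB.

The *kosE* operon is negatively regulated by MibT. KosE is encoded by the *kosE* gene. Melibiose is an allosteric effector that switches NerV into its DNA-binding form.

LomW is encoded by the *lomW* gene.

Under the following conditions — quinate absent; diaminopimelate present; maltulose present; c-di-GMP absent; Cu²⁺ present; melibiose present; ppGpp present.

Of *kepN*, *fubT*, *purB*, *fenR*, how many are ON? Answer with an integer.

2

Diaminopimelate is present, so HolR is inactive.
ppGpp is present, so LomB is active.
With repressor LomB bound, *lomW* is not transcribed.
So LomW is not produced.
With no repressor bound, *kepN* is transcribed.
→ *kepN* is ON.
c-di-GMP is absent, so GorY is inactive.
With no repressor bound, *nolN* is transcribed.
So NolN is produced and active.
Maltulose is present, so MibT is active.
With repressor MibT bound, *kosE* is not transcribed.
So KosE is not produced.
No repressor is bound and NolN is active, so *fubT* is transcribed.
→ *fubT* is ON.
Melibiose is present, so NerV is active.
Quinate is absent, so GixP is active.
With repressor GixP bound, *purB* is not transcribed.
→ *purB* is OFF.
Cu²⁺ is present, so DovC is active.
No repressor is bound and DovC is active, so *fenD* is transcribed.
So FenD is produced and active.
With repressor FenD bound, *fenR* is not transcribed.
→ *fenR* is OFF.
2 of the 4 genes are transcribed.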